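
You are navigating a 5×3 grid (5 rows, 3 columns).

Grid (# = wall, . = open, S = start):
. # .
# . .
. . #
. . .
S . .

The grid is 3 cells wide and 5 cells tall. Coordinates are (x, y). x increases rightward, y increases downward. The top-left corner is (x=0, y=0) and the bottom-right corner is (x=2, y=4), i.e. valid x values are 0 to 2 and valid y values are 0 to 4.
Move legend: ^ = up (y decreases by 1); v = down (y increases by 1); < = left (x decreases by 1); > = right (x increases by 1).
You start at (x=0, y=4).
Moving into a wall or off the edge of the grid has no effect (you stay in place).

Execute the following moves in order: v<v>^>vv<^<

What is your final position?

Answer: Final position: (x=0, y=3)

Derivation:
Start: (x=0, y=4)
  v (down): blocked, stay at (x=0, y=4)
  < (left): blocked, stay at (x=0, y=4)
  v (down): blocked, stay at (x=0, y=4)
  > (right): (x=0, y=4) -> (x=1, y=4)
  ^ (up): (x=1, y=4) -> (x=1, y=3)
  > (right): (x=1, y=3) -> (x=2, y=3)
  v (down): (x=2, y=3) -> (x=2, y=4)
  v (down): blocked, stay at (x=2, y=4)
  < (left): (x=2, y=4) -> (x=1, y=4)
  ^ (up): (x=1, y=4) -> (x=1, y=3)
  < (left): (x=1, y=3) -> (x=0, y=3)
Final: (x=0, y=3)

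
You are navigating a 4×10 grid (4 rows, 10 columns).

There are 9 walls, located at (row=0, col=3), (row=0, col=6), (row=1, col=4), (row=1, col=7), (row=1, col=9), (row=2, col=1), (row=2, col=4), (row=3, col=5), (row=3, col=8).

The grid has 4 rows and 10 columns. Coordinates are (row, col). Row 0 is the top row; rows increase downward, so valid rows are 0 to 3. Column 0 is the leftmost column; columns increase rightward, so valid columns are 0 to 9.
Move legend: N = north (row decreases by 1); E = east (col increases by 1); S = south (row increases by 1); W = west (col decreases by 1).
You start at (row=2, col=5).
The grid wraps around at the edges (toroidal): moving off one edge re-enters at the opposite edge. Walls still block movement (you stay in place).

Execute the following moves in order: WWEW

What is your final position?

Start: (row=2, col=5)
  W (west): blocked, stay at (row=2, col=5)
  W (west): blocked, stay at (row=2, col=5)
  E (east): (row=2, col=5) -> (row=2, col=6)
  W (west): (row=2, col=6) -> (row=2, col=5)
Final: (row=2, col=5)

Answer: Final position: (row=2, col=5)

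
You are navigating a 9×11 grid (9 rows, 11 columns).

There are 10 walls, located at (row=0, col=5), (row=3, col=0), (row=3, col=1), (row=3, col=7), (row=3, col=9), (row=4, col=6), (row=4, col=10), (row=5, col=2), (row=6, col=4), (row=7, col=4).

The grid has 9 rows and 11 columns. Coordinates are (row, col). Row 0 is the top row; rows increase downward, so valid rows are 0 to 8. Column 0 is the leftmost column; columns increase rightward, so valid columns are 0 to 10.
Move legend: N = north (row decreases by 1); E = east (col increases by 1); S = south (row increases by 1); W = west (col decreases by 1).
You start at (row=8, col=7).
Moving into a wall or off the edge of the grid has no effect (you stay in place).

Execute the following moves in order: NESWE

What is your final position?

Start: (row=8, col=7)
  N (north): (row=8, col=7) -> (row=7, col=7)
  E (east): (row=7, col=7) -> (row=7, col=8)
  S (south): (row=7, col=8) -> (row=8, col=8)
  W (west): (row=8, col=8) -> (row=8, col=7)
  E (east): (row=8, col=7) -> (row=8, col=8)
Final: (row=8, col=8)

Answer: Final position: (row=8, col=8)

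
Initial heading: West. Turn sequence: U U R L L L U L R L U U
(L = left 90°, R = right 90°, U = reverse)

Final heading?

Answer: Final heading: South

Derivation:
Start: West
  U (U-turn (180°)) -> East
  U (U-turn (180°)) -> West
  R (right (90° clockwise)) -> North
  L (left (90° counter-clockwise)) -> West
  L (left (90° counter-clockwise)) -> South
  L (left (90° counter-clockwise)) -> East
  U (U-turn (180°)) -> West
  L (left (90° counter-clockwise)) -> South
  R (right (90° clockwise)) -> West
  L (left (90° counter-clockwise)) -> South
  U (U-turn (180°)) -> North
  U (U-turn (180°)) -> South
Final: South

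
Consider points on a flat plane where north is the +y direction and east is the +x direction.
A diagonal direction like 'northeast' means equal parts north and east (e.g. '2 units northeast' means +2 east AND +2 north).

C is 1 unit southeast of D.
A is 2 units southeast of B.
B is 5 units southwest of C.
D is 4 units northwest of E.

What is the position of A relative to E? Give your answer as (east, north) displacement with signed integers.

Place E at the origin (east=0, north=0).
  D is 4 units northwest of E: delta (east=-4, north=+4); D at (east=-4, north=4).
  C is 1 unit southeast of D: delta (east=+1, north=-1); C at (east=-3, north=3).
  B is 5 units southwest of C: delta (east=-5, north=-5); B at (east=-8, north=-2).
  A is 2 units southeast of B: delta (east=+2, north=-2); A at (east=-6, north=-4).
Therefore A relative to E: (east=-6, north=-4).

Answer: A is at (east=-6, north=-4) relative to E.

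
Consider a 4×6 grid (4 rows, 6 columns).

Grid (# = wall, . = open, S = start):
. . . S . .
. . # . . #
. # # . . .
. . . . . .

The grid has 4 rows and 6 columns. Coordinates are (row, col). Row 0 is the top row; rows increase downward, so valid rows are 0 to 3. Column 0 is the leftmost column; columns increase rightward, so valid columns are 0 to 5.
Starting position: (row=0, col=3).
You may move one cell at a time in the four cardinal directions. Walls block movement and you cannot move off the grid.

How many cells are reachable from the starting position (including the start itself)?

BFS flood-fill from (row=0, col=3):
  Distance 0: (row=0, col=3)
  Distance 1: (row=0, col=2), (row=0, col=4), (row=1, col=3)
  Distance 2: (row=0, col=1), (row=0, col=5), (row=1, col=4), (row=2, col=3)
  Distance 3: (row=0, col=0), (row=1, col=1), (row=2, col=4), (row=3, col=3)
  Distance 4: (row=1, col=0), (row=2, col=5), (row=3, col=2), (row=3, col=4)
  Distance 5: (row=2, col=0), (row=3, col=1), (row=3, col=5)
  Distance 6: (row=3, col=0)
Total reachable: 20 (grid has 20 open cells total)

Answer: Reachable cells: 20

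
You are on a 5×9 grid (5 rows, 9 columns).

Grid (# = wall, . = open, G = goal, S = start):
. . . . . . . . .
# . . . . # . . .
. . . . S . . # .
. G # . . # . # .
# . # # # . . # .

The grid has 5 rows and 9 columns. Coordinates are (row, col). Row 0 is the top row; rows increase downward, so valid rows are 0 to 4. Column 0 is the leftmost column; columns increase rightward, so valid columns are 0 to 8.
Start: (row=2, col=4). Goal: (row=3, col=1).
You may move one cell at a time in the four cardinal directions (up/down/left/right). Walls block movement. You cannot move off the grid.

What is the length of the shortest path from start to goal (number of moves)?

Answer: Shortest path length: 4

Derivation:
BFS from (row=2, col=4) until reaching (row=3, col=1):
  Distance 0: (row=2, col=4)
  Distance 1: (row=1, col=4), (row=2, col=3), (row=2, col=5), (row=3, col=4)
  Distance 2: (row=0, col=4), (row=1, col=3), (row=2, col=2), (row=2, col=6), (row=3, col=3)
  Distance 3: (row=0, col=3), (row=0, col=5), (row=1, col=2), (row=1, col=6), (row=2, col=1), (row=3, col=6)
  Distance 4: (row=0, col=2), (row=0, col=6), (row=1, col=1), (row=1, col=7), (row=2, col=0), (row=3, col=1), (row=4, col=6)  <- goal reached here
One shortest path (4 moves): (row=2, col=4) -> (row=2, col=3) -> (row=2, col=2) -> (row=2, col=1) -> (row=3, col=1)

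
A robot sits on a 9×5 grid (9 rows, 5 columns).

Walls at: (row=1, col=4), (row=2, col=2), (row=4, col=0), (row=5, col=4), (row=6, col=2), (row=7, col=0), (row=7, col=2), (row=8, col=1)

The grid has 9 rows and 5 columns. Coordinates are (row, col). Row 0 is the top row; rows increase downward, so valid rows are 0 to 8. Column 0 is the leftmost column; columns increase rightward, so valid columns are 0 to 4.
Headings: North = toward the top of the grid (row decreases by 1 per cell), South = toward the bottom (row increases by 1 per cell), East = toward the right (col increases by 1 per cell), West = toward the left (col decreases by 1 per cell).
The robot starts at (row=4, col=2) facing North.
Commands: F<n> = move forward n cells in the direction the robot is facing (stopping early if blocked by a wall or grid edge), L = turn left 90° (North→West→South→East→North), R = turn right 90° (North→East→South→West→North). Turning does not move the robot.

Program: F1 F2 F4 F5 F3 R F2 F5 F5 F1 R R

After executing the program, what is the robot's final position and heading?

Answer: Final position: (row=3, col=4), facing West

Derivation:
Start: (row=4, col=2), facing North
  F1: move forward 1, now at (row=3, col=2)
  F2: move forward 0/2 (blocked), now at (row=3, col=2)
  F4: move forward 0/4 (blocked), now at (row=3, col=2)
  F5: move forward 0/5 (blocked), now at (row=3, col=2)
  F3: move forward 0/3 (blocked), now at (row=3, col=2)
  R: turn right, now facing East
  F2: move forward 2, now at (row=3, col=4)
  F5: move forward 0/5 (blocked), now at (row=3, col=4)
  F5: move forward 0/5 (blocked), now at (row=3, col=4)
  F1: move forward 0/1 (blocked), now at (row=3, col=4)
  R: turn right, now facing South
  R: turn right, now facing West
Final: (row=3, col=4), facing West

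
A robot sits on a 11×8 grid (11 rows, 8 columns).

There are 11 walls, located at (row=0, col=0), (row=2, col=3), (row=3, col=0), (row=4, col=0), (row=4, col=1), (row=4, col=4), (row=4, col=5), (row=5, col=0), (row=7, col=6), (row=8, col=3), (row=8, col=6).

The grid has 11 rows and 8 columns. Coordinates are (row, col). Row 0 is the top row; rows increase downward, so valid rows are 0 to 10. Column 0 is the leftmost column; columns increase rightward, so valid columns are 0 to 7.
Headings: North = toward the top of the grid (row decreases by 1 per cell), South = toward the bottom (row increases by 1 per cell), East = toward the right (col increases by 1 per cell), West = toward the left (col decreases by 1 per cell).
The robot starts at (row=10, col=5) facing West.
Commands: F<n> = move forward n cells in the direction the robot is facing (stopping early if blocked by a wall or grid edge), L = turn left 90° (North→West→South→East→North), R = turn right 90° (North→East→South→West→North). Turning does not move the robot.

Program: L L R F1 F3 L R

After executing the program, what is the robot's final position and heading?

Answer: Final position: (row=10, col=5), facing South

Derivation:
Start: (row=10, col=5), facing West
  L: turn left, now facing South
  L: turn left, now facing East
  R: turn right, now facing South
  F1: move forward 0/1 (blocked), now at (row=10, col=5)
  F3: move forward 0/3 (blocked), now at (row=10, col=5)
  L: turn left, now facing East
  R: turn right, now facing South
Final: (row=10, col=5), facing South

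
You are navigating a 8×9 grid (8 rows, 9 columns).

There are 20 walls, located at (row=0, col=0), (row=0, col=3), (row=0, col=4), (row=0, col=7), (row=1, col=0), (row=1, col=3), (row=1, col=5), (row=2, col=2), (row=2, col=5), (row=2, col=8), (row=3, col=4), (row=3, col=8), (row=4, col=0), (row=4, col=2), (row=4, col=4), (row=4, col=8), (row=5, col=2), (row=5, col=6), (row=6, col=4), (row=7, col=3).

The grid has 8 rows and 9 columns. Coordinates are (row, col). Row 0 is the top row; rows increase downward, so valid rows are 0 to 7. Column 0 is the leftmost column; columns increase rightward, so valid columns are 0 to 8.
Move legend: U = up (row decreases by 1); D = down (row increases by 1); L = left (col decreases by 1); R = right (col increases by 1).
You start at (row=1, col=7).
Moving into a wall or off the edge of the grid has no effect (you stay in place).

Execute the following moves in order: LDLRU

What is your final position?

Start: (row=1, col=7)
  L (left): (row=1, col=7) -> (row=1, col=6)
  D (down): (row=1, col=6) -> (row=2, col=6)
  L (left): blocked, stay at (row=2, col=6)
  R (right): (row=2, col=6) -> (row=2, col=7)
  U (up): (row=2, col=7) -> (row=1, col=7)
Final: (row=1, col=7)

Answer: Final position: (row=1, col=7)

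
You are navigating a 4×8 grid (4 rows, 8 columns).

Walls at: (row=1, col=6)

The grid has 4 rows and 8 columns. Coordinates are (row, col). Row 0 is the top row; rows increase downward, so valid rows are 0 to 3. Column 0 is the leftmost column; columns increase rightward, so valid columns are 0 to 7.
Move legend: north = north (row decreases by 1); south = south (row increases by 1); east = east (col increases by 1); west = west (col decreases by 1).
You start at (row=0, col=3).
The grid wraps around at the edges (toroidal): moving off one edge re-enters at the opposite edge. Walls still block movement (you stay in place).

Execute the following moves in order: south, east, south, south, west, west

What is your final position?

Start: (row=0, col=3)
  south (south): (row=0, col=3) -> (row=1, col=3)
  east (east): (row=1, col=3) -> (row=1, col=4)
  south (south): (row=1, col=4) -> (row=2, col=4)
  south (south): (row=2, col=4) -> (row=3, col=4)
  west (west): (row=3, col=4) -> (row=3, col=3)
  west (west): (row=3, col=3) -> (row=3, col=2)
Final: (row=3, col=2)

Answer: Final position: (row=3, col=2)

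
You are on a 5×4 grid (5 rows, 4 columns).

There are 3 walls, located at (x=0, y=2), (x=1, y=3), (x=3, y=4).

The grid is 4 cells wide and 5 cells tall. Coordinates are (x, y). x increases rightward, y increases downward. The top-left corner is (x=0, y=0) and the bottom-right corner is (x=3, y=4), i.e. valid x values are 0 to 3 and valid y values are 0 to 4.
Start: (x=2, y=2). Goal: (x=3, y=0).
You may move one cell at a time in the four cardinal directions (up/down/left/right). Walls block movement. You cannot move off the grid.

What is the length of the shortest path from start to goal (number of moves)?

Answer: Shortest path length: 3

Derivation:
BFS from (x=2, y=2) until reaching (x=3, y=0):
  Distance 0: (x=2, y=2)
  Distance 1: (x=2, y=1), (x=1, y=2), (x=3, y=2), (x=2, y=3)
  Distance 2: (x=2, y=0), (x=1, y=1), (x=3, y=1), (x=3, y=3), (x=2, y=4)
  Distance 3: (x=1, y=0), (x=3, y=0), (x=0, y=1), (x=1, y=4)  <- goal reached here
One shortest path (3 moves): (x=2, y=2) -> (x=3, y=2) -> (x=3, y=1) -> (x=3, y=0)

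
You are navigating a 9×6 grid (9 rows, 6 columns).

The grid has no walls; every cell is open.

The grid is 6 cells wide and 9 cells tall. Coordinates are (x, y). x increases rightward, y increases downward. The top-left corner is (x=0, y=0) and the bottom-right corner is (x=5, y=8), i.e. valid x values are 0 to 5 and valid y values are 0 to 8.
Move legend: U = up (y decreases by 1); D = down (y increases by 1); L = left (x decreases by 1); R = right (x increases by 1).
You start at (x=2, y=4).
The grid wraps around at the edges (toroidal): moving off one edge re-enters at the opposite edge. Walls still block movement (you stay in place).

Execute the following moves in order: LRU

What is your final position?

Start: (x=2, y=4)
  L (left): (x=2, y=4) -> (x=1, y=4)
  R (right): (x=1, y=4) -> (x=2, y=4)
  U (up): (x=2, y=4) -> (x=2, y=3)
Final: (x=2, y=3)

Answer: Final position: (x=2, y=3)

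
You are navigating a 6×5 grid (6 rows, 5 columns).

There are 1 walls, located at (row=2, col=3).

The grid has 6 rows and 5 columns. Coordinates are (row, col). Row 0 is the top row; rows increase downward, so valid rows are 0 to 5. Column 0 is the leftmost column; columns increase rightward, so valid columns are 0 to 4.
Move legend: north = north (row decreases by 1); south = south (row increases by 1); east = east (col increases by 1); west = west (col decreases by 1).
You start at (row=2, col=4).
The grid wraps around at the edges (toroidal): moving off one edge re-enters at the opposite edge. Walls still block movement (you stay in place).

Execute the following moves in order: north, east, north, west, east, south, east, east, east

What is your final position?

Answer: Final position: (row=1, col=3)

Derivation:
Start: (row=2, col=4)
  north (north): (row=2, col=4) -> (row=1, col=4)
  east (east): (row=1, col=4) -> (row=1, col=0)
  north (north): (row=1, col=0) -> (row=0, col=0)
  west (west): (row=0, col=0) -> (row=0, col=4)
  east (east): (row=0, col=4) -> (row=0, col=0)
  south (south): (row=0, col=0) -> (row=1, col=0)
  east (east): (row=1, col=0) -> (row=1, col=1)
  east (east): (row=1, col=1) -> (row=1, col=2)
  east (east): (row=1, col=2) -> (row=1, col=3)
Final: (row=1, col=3)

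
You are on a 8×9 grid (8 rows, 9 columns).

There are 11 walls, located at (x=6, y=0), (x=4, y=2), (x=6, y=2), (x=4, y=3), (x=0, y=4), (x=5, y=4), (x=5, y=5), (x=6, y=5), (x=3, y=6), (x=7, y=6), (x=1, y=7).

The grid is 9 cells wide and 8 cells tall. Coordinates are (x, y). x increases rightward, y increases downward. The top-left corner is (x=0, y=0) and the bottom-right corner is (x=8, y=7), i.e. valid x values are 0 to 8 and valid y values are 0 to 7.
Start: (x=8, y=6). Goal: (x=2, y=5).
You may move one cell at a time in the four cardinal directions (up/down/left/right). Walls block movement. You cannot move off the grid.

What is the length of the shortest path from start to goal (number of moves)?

Answer: Shortest path length: 9

Derivation:
BFS from (x=8, y=6) until reaching (x=2, y=5):
  Distance 0: (x=8, y=6)
  Distance 1: (x=8, y=5), (x=8, y=7)
  Distance 2: (x=8, y=4), (x=7, y=5), (x=7, y=7)
  Distance 3: (x=8, y=3), (x=7, y=4), (x=6, y=7)
  Distance 4: (x=8, y=2), (x=7, y=3), (x=6, y=4), (x=6, y=6), (x=5, y=7)
  Distance 5: (x=8, y=1), (x=7, y=2), (x=6, y=3), (x=5, y=6), (x=4, y=7)
  Distance 6: (x=8, y=0), (x=7, y=1), (x=5, y=3), (x=4, y=6), (x=3, y=7)
  Distance 7: (x=7, y=0), (x=6, y=1), (x=5, y=2), (x=4, y=5), (x=2, y=7)
  Distance 8: (x=5, y=1), (x=4, y=4), (x=3, y=5), (x=2, y=6)
  Distance 9: (x=5, y=0), (x=4, y=1), (x=3, y=4), (x=2, y=5), (x=1, y=6)  <- goal reached here
One shortest path (9 moves): (x=8, y=6) -> (x=8, y=7) -> (x=7, y=7) -> (x=6, y=7) -> (x=5, y=7) -> (x=4, y=7) -> (x=3, y=7) -> (x=2, y=7) -> (x=2, y=6) -> (x=2, y=5)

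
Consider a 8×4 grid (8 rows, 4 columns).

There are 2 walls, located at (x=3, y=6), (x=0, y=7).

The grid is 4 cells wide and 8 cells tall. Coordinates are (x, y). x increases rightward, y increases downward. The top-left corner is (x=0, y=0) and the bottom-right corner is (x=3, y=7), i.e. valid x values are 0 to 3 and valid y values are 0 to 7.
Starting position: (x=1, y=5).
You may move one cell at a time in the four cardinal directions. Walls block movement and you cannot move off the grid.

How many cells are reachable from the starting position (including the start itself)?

Answer: Reachable cells: 30

Derivation:
BFS flood-fill from (x=1, y=5):
  Distance 0: (x=1, y=5)
  Distance 1: (x=1, y=4), (x=0, y=5), (x=2, y=5), (x=1, y=6)
  Distance 2: (x=1, y=3), (x=0, y=4), (x=2, y=4), (x=3, y=5), (x=0, y=6), (x=2, y=6), (x=1, y=7)
  Distance 3: (x=1, y=2), (x=0, y=3), (x=2, y=3), (x=3, y=4), (x=2, y=7)
  Distance 4: (x=1, y=1), (x=0, y=2), (x=2, y=2), (x=3, y=3), (x=3, y=7)
  Distance 5: (x=1, y=0), (x=0, y=1), (x=2, y=1), (x=3, y=2)
  Distance 6: (x=0, y=0), (x=2, y=0), (x=3, y=1)
  Distance 7: (x=3, y=0)
Total reachable: 30 (grid has 30 open cells total)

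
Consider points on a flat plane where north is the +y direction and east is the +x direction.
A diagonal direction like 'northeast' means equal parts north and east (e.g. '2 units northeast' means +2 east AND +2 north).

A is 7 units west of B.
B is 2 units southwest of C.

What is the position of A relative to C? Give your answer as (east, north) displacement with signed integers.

Answer: A is at (east=-9, north=-2) relative to C.

Derivation:
Place C at the origin (east=0, north=0).
  B is 2 units southwest of C: delta (east=-2, north=-2); B at (east=-2, north=-2).
  A is 7 units west of B: delta (east=-7, north=+0); A at (east=-9, north=-2).
Therefore A relative to C: (east=-9, north=-2).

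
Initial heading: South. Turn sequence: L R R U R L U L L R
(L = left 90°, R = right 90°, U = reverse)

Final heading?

Answer: Final heading: South

Derivation:
Start: South
  L (left (90° counter-clockwise)) -> East
  R (right (90° clockwise)) -> South
  R (right (90° clockwise)) -> West
  U (U-turn (180°)) -> East
  R (right (90° clockwise)) -> South
  L (left (90° counter-clockwise)) -> East
  U (U-turn (180°)) -> West
  L (left (90° counter-clockwise)) -> South
  L (left (90° counter-clockwise)) -> East
  R (right (90° clockwise)) -> South
Final: South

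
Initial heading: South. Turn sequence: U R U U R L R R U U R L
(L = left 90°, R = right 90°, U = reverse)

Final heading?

Start: South
  U (U-turn (180°)) -> North
  R (right (90° clockwise)) -> East
  U (U-turn (180°)) -> West
  U (U-turn (180°)) -> East
  R (right (90° clockwise)) -> South
  L (left (90° counter-clockwise)) -> East
  R (right (90° clockwise)) -> South
  R (right (90° clockwise)) -> West
  U (U-turn (180°)) -> East
  U (U-turn (180°)) -> West
  R (right (90° clockwise)) -> North
  L (left (90° counter-clockwise)) -> West
Final: West

Answer: Final heading: West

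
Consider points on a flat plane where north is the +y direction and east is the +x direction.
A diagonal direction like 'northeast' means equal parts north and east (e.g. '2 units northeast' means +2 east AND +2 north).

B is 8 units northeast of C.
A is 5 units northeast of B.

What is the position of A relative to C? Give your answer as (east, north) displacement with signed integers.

Answer: A is at (east=13, north=13) relative to C.

Derivation:
Place C at the origin (east=0, north=0).
  B is 8 units northeast of C: delta (east=+8, north=+8); B at (east=8, north=8).
  A is 5 units northeast of B: delta (east=+5, north=+5); A at (east=13, north=13).
Therefore A relative to C: (east=13, north=13).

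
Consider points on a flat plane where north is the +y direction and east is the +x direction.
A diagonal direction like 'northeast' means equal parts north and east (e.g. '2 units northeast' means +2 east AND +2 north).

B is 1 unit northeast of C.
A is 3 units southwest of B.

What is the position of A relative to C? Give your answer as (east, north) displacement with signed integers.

Answer: A is at (east=-2, north=-2) relative to C.

Derivation:
Place C at the origin (east=0, north=0).
  B is 1 unit northeast of C: delta (east=+1, north=+1); B at (east=1, north=1).
  A is 3 units southwest of B: delta (east=-3, north=-3); A at (east=-2, north=-2).
Therefore A relative to C: (east=-2, north=-2).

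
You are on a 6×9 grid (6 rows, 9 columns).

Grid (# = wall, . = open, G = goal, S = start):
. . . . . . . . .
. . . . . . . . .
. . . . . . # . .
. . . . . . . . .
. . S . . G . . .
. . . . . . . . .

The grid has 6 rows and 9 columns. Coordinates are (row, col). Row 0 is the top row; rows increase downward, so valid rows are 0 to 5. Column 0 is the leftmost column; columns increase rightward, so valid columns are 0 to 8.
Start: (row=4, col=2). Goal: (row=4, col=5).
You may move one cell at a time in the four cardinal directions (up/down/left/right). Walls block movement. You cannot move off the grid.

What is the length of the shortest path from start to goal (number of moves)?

Answer: Shortest path length: 3

Derivation:
BFS from (row=4, col=2) until reaching (row=4, col=5):
  Distance 0: (row=4, col=2)
  Distance 1: (row=3, col=2), (row=4, col=1), (row=4, col=3), (row=5, col=2)
  Distance 2: (row=2, col=2), (row=3, col=1), (row=3, col=3), (row=4, col=0), (row=4, col=4), (row=5, col=1), (row=5, col=3)
  Distance 3: (row=1, col=2), (row=2, col=1), (row=2, col=3), (row=3, col=0), (row=3, col=4), (row=4, col=5), (row=5, col=0), (row=5, col=4)  <- goal reached here
One shortest path (3 moves): (row=4, col=2) -> (row=4, col=3) -> (row=4, col=4) -> (row=4, col=5)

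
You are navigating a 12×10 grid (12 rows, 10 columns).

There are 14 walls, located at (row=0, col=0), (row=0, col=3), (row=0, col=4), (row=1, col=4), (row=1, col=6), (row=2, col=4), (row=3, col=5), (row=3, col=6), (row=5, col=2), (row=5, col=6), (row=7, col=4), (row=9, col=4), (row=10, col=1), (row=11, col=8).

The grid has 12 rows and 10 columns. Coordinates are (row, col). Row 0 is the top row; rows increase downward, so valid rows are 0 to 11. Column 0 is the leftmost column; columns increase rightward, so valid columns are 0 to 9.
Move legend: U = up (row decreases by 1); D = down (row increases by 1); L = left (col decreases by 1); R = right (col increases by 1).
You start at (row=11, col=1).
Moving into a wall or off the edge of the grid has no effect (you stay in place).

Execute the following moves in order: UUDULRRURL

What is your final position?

Start: (row=11, col=1)
  U (up): blocked, stay at (row=11, col=1)
  U (up): blocked, stay at (row=11, col=1)
  D (down): blocked, stay at (row=11, col=1)
  U (up): blocked, stay at (row=11, col=1)
  L (left): (row=11, col=1) -> (row=11, col=0)
  R (right): (row=11, col=0) -> (row=11, col=1)
  R (right): (row=11, col=1) -> (row=11, col=2)
  U (up): (row=11, col=2) -> (row=10, col=2)
  R (right): (row=10, col=2) -> (row=10, col=3)
  L (left): (row=10, col=3) -> (row=10, col=2)
Final: (row=10, col=2)

Answer: Final position: (row=10, col=2)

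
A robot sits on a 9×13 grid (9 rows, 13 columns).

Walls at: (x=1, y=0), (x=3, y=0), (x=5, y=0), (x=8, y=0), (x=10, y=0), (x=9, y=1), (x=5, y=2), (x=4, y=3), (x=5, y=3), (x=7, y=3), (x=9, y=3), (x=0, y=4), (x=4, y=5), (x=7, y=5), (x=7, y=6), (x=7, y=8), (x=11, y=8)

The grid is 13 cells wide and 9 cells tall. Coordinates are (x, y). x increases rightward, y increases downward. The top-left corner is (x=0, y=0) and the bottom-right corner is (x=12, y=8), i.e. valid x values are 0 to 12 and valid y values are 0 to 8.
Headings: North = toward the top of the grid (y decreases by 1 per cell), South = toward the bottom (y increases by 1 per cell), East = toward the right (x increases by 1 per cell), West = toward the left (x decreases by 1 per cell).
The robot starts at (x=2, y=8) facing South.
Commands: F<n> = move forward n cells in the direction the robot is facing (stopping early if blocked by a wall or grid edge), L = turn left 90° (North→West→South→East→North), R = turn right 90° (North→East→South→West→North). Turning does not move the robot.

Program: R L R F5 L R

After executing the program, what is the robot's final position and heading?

Start: (x=2, y=8), facing South
  R: turn right, now facing West
  L: turn left, now facing South
  R: turn right, now facing West
  F5: move forward 2/5 (blocked), now at (x=0, y=8)
  L: turn left, now facing South
  R: turn right, now facing West
Final: (x=0, y=8), facing West

Answer: Final position: (x=0, y=8), facing West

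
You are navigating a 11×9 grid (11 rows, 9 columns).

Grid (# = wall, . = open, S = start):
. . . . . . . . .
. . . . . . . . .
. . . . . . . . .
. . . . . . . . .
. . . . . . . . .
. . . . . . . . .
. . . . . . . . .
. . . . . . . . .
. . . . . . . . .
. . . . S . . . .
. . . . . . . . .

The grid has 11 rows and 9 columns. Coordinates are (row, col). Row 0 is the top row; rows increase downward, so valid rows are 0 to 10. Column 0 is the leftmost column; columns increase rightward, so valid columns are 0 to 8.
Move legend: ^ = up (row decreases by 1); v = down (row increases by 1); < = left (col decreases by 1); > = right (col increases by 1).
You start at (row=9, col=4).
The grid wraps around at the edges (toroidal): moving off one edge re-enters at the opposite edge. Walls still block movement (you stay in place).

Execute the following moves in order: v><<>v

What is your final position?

Start: (row=9, col=4)
  v (down): (row=9, col=4) -> (row=10, col=4)
  > (right): (row=10, col=4) -> (row=10, col=5)
  < (left): (row=10, col=5) -> (row=10, col=4)
  < (left): (row=10, col=4) -> (row=10, col=3)
  > (right): (row=10, col=3) -> (row=10, col=4)
  v (down): (row=10, col=4) -> (row=0, col=4)
Final: (row=0, col=4)

Answer: Final position: (row=0, col=4)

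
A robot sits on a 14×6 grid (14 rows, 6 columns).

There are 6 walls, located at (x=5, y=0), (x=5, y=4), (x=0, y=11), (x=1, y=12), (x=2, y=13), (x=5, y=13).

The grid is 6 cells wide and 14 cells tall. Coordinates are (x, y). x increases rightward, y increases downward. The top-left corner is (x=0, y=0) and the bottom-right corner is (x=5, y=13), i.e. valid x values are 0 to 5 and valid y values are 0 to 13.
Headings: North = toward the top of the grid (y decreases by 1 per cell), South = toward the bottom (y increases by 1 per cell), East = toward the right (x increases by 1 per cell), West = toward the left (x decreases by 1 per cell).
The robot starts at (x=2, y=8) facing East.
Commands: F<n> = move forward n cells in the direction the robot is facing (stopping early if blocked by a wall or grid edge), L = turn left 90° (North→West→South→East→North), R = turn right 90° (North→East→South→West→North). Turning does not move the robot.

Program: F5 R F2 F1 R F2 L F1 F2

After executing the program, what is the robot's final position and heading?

Answer: Final position: (x=3, y=13), facing South

Derivation:
Start: (x=2, y=8), facing East
  F5: move forward 3/5 (blocked), now at (x=5, y=8)
  R: turn right, now facing South
  F2: move forward 2, now at (x=5, y=10)
  F1: move forward 1, now at (x=5, y=11)
  R: turn right, now facing West
  F2: move forward 2, now at (x=3, y=11)
  L: turn left, now facing South
  F1: move forward 1, now at (x=3, y=12)
  F2: move forward 1/2 (blocked), now at (x=3, y=13)
Final: (x=3, y=13), facing South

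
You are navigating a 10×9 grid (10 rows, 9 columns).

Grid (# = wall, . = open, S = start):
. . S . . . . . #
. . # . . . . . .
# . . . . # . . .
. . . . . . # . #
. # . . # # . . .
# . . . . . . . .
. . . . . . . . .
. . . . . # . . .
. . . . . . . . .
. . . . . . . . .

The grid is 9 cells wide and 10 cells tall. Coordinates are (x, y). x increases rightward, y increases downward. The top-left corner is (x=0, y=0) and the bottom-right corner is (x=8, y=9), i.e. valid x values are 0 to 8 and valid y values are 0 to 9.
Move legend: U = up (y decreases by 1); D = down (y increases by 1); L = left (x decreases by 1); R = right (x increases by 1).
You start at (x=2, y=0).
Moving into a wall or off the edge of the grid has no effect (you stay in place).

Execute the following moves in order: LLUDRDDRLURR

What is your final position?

Answer: Final position: (x=3, y=2)

Derivation:
Start: (x=2, y=0)
  L (left): (x=2, y=0) -> (x=1, y=0)
  L (left): (x=1, y=0) -> (x=0, y=0)
  U (up): blocked, stay at (x=0, y=0)
  D (down): (x=0, y=0) -> (x=0, y=1)
  R (right): (x=0, y=1) -> (x=1, y=1)
  D (down): (x=1, y=1) -> (x=1, y=2)
  D (down): (x=1, y=2) -> (x=1, y=3)
  R (right): (x=1, y=3) -> (x=2, y=3)
  L (left): (x=2, y=3) -> (x=1, y=3)
  U (up): (x=1, y=3) -> (x=1, y=2)
  R (right): (x=1, y=2) -> (x=2, y=2)
  R (right): (x=2, y=2) -> (x=3, y=2)
Final: (x=3, y=2)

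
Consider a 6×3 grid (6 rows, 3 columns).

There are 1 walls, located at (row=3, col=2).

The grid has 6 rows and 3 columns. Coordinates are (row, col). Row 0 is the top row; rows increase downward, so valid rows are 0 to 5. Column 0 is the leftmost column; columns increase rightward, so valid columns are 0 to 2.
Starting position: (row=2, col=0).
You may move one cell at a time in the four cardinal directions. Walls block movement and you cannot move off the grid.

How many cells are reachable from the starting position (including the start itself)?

Answer: Reachable cells: 17

Derivation:
BFS flood-fill from (row=2, col=0):
  Distance 0: (row=2, col=0)
  Distance 1: (row=1, col=0), (row=2, col=1), (row=3, col=0)
  Distance 2: (row=0, col=0), (row=1, col=1), (row=2, col=2), (row=3, col=1), (row=4, col=0)
  Distance 3: (row=0, col=1), (row=1, col=2), (row=4, col=1), (row=5, col=0)
  Distance 4: (row=0, col=2), (row=4, col=2), (row=5, col=1)
  Distance 5: (row=5, col=2)
Total reachable: 17 (grid has 17 open cells total)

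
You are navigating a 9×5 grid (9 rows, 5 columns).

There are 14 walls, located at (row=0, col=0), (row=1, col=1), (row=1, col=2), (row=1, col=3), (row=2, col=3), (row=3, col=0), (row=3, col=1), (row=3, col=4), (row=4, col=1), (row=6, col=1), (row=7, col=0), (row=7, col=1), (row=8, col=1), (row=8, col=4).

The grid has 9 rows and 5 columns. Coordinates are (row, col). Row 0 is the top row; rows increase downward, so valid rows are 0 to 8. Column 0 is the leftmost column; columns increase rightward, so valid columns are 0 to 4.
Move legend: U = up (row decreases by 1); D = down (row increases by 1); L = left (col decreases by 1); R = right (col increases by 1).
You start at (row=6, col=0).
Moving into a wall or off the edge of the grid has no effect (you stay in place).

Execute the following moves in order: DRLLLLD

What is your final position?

Start: (row=6, col=0)
  D (down): blocked, stay at (row=6, col=0)
  R (right): blocked, stay at (row=6, col=0)
  [×4]L (left): blocked, stay at (row=6, col=0)
  D (down): blocked, stay at (row=6, col=0)
Final: (row=6, col=0)

Answer: Final position: (row=6, col=0)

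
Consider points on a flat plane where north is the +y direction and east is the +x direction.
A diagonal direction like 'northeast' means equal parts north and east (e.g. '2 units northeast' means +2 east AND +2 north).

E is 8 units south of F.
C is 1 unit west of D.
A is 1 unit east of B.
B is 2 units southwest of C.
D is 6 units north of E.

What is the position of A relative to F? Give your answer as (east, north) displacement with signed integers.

Place F at the origin (east=0, north=0).
  E is 8 units south of F: delta (east=+0, north=-8); E at (east=0, north=-8).
  D is 6 units north of E: delta (east=+0, north=+6); D at (east=0, north=-2).
  C is 1 unit west of D: delta (east=-1, north=+0); C at (east=-1, north=-2).
  B is 2 units southwest of C: delta (east=-2, north=-2); B at (east=-3, north=-4).
  A is 1 unit east of B: delta (east=+1, north=+0); A at (east=-2, north=-4).
Therefore A relative to F: (east=-2, north=-4).

Answer: A is at (east=-2, north=-4) relative to F.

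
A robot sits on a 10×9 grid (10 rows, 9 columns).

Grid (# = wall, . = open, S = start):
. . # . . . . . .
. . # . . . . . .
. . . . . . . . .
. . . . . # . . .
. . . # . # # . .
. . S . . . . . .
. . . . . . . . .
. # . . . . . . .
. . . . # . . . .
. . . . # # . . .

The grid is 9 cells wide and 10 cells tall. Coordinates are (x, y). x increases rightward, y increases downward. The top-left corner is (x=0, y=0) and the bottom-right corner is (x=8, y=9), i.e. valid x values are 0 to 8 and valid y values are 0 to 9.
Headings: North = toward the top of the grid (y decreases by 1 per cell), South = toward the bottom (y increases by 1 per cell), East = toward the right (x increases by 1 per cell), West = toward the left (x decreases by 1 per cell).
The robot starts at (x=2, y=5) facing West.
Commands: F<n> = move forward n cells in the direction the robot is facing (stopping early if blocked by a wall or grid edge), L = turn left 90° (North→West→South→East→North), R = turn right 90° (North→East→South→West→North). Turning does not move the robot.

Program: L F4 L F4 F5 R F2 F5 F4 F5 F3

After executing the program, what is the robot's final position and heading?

Start: (x=2, y=5), facing West
  L: turn left, now facing South
  F4: move forward 4, now at (x=2, y=9)
  L: turn left, now facing East
  F4: move forward 1/4 (blocked), now at (x=3, y=9)
  F5: move forward 0/5 (blocked), now at (x=3, y=9)
  R: turn right, now facing South
  F2: move forward 0/2 (blocked), now at (x=3, y=9)
  F5: move forward 0/5 (blocked), now at (x=3, y=9)
  F4: move forward 0/4 (blocked), now at (x=3, y=9)
  F5: move forward 0/5 (blocked), now at (x=3, y=9)
  F3: move forward 0/3 (blocked), now at (x=3, y=9)
Final: (x=3, y=9), facing South

Answer: Final position: (x=3, y=9), facing South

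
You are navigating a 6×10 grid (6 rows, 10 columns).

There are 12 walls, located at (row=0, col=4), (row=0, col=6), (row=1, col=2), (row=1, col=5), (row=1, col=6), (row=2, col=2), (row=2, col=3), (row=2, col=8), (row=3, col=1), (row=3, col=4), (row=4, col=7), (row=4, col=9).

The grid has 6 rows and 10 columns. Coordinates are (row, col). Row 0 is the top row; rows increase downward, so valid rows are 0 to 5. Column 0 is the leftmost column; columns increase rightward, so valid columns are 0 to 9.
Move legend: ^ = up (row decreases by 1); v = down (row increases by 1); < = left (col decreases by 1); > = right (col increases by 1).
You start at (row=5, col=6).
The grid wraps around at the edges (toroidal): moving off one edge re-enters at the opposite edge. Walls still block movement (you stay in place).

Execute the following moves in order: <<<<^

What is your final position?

Start: (row=5, col=6)
  < (left): (row=5, col=6) -> (row=5, col=5)
  < (left): (row=5, col=5) -> (row=5, col=4)
  < (left): (row=5, col=4) -> (row=5, col=3)
  < (left): (row=5, col=3) -> (row=5, col=2)
  ^ (up): (row=5, col=2) -> (row=4, col=2)
Final: (row=4, col=2)

Answer: Final position: (row=4, col=2)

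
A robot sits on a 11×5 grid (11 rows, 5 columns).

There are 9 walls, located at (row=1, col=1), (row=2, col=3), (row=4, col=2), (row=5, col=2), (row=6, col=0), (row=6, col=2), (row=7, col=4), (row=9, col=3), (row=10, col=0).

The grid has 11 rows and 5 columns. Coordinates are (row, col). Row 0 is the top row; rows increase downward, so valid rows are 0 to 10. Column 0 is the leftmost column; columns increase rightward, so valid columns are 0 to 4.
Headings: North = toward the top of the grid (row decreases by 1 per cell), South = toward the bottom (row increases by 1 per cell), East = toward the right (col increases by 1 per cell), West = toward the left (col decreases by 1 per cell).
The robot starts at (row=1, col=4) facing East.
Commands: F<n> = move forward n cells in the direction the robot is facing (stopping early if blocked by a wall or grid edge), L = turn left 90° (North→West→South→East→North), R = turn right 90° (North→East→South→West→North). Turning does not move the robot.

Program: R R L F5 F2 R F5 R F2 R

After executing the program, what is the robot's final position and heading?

Start: (row=1, col=4), facing East
  R: turn right, now facing South
  R: turn right, now facing West
  L: turn left, now facing South
  F5: move forward 5, now at (row=6, col=4)
  F2: move forward 0/2 (blocked), now at (row=6, col=4)
  R: turn right, now facing West
  F5: move forward 1/5 (blocked), now at (row=6, col=3)
  R: turn right, now facing North
  F2: move forward 2, now at (row=4, col=3)
  R: turn right, now facing East
Final: (row=4, col=3), facing East

Answer: Final position: (row=4, col=3), facing East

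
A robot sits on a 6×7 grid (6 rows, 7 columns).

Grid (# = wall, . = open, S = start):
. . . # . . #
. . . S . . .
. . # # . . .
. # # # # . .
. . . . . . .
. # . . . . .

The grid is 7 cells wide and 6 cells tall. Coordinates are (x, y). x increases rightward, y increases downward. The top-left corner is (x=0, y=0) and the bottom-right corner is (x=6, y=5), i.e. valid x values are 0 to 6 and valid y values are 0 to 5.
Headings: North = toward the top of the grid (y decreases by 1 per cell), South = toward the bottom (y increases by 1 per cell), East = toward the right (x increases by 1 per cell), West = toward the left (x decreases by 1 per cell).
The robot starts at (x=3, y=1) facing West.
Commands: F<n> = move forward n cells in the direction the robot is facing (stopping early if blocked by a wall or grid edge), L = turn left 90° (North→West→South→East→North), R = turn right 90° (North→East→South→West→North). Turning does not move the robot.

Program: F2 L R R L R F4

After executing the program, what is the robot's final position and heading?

Answer: Final position: (x=1, y=0), facing North

Derivation:
Start: (x=3, y=1), facing West
  F2: move forward 2, now at (x=1, y=1)
  L: turn left, now facing South
  R: turn right, now facing West
  R: turn right, now facing North
  L: turn left, now facing West
  R: turn right, now facing North
  F4: move forward 1/4 (blocked), now at (x=1, y=0)
Final: (x=1, y=0), facing North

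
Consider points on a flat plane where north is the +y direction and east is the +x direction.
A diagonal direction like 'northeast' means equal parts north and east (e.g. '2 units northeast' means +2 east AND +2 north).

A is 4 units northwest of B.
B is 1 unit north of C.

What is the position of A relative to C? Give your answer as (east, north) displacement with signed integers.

Place C at the origin (east=0, north=0).
  B is 1 unit north of C: delta (east=+0, north=+1); B at (east=0, north=1).
  A is 4 units northwest of B: delta (east=-4, north=+4); A at (east=-4, north=5).
Therefore A relative to C: (east=-4, north=5).

Answer: A is at (east=-4, north=5) relative to C.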